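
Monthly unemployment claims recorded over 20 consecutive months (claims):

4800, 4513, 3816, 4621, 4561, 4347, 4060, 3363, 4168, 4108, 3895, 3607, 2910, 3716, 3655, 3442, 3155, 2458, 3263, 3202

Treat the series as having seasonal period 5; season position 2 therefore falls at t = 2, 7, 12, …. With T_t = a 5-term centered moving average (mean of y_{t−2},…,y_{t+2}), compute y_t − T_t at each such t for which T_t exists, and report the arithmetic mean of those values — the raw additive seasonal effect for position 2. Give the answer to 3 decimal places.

-39.867

Season position 2 occurs at t = 7, 12, 17 (where T_t is defined).
t=7: T_7 = 4099.80000; y_7 − T_7 = 4060 − 4099.80000 = -39.80000
t=12: T_12 = 3647.20000; y_12 − T_12 = 3607 − 3647.20000 = -40.20000
t=17: T_17 = 3194.60000; y_17 − T_17 = 3155 − 3194.60000 = -39.60000
Mean deviation: (-39.80000 + -40.20000 + -39.60000) / 3 = -39.867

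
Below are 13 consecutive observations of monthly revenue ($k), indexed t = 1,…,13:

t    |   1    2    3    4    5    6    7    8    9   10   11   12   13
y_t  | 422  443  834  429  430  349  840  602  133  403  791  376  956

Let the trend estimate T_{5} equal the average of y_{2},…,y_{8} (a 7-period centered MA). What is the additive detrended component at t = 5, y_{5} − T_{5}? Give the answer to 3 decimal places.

-131.000

Trend T_5 = (443 + 834 + 429 + 430 + 349 + 840 + 602) / 7 = 3927/7 = 561.00000
Detrended value: 430 − 561.00000 = -131.000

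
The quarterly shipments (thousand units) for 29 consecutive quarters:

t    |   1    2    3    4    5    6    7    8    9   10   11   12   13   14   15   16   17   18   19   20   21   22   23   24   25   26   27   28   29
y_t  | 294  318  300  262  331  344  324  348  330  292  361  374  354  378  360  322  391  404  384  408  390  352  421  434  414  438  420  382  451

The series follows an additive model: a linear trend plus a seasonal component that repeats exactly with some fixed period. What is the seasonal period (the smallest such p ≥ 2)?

First differences y_{t+1} − y_t: 24, -18, -38, 69, 13, -20, 24, -18, -38, 69, 13, -20, 24, -18, …
The difference pattern repeats every 6 terms and not for any smaller step, so p = 6.

6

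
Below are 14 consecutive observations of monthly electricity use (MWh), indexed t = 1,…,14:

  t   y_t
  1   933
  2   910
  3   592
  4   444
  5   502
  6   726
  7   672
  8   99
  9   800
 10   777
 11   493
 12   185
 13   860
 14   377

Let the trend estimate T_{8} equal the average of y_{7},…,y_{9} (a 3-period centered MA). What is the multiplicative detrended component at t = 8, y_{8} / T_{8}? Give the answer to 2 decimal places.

Trend T_8 = (672 + 99 + 800) / 3 = 1571/3 = 523.6667
Ratio to trend: 99 / 523.6667 = 0.19

0.19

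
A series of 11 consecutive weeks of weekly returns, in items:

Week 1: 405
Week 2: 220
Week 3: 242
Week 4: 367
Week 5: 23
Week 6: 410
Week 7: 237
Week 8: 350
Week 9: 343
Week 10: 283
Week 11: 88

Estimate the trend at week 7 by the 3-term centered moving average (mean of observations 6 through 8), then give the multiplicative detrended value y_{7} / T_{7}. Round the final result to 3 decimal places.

Trend T_7 = (410 + 237 + 350) / 3 = 997/3 = 332.33333
Ratio to trend: 237 / 332.33333 = 0.713

0.713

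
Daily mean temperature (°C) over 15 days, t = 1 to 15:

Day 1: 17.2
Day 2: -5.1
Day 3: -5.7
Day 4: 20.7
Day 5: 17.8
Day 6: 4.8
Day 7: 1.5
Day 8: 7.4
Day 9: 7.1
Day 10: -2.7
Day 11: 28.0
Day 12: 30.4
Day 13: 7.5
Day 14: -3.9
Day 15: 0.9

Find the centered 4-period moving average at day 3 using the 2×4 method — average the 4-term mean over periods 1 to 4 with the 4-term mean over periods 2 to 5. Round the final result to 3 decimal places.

6.850

Sum over 1–4: 17.2 + (-5.1) + (-5.7) + 20.7 = 27.1
Sum over 2–5: (-5.1) + (-5.7) + 20.7 + 17.8 = 27.7
CMA at t=3 = (27.1 + 27.7) / (2·4) = 54.8 / 8 = 6.850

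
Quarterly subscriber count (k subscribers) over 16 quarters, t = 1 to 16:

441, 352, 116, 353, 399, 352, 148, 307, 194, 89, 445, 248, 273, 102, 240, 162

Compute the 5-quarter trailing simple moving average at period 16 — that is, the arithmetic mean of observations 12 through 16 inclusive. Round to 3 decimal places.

Sum of periods 12–16: 248 + 273 + 102 + 240 + 162 = 1025
Divide by 5: 1025 / 5 = 205.000

205.000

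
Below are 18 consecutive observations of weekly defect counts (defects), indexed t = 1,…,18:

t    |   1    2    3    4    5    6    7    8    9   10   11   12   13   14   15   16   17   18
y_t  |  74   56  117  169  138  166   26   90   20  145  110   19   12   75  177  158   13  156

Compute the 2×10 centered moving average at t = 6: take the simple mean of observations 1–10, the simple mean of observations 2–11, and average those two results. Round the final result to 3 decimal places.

101.900

Sum over 1–10: 74 + 56 + 117 + 169 + 138 + 166 + 26 + 90 + 20 + 145 = 1001
Sum over 2–11: 56 + 117 + 169 + 138 + 166 + 26 + 90 + 20 + 145 + 110 = 1037
CMA at t=6 = (1001 + 1037) / (2·10) = 2038 / 20 = 101.900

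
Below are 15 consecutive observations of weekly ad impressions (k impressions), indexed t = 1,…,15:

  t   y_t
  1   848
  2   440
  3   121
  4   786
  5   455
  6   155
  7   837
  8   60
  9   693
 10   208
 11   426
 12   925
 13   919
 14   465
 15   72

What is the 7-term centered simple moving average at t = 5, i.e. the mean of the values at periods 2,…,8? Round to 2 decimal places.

Sum of periods 2–8: 440 + 121 + 786 + 455 + 155 + 837 + 60 = 2854
Divide by 7: 2854 / 7 = 407.71

407.71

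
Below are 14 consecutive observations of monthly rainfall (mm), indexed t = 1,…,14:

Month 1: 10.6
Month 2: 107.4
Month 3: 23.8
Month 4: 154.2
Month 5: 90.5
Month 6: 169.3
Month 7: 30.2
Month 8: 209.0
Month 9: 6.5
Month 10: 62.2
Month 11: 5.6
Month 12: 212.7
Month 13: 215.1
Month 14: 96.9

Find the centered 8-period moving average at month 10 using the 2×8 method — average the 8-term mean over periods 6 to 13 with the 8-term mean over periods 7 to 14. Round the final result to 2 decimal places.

Sum over 6–13: 169.3 + 30.2 + 209.0 + 6.5 + 62.2 + 5.6 + 212.7 + 215.1 = 910.6
Sum over 7–14: 30.2 + 209.0 + 6.5 + 62.2 + 5.6 + 212.7 + 215.1 + 96.9 = 838.2
CMA at t=10 = (910.6 + 838.2) / (2·8) = 1748.8 / 16 = 109.30

109.30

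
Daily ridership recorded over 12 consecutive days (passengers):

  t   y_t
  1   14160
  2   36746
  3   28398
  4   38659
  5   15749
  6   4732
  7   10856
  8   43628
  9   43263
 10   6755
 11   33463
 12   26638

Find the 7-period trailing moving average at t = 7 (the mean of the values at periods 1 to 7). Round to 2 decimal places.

21328.57

Sum of periods 1–7: 14160 + 36746 + 28398 + 38659 + 15749 + 4732 + 10856 = 149300
Divide by 7: 149300 / 7 = 21328.57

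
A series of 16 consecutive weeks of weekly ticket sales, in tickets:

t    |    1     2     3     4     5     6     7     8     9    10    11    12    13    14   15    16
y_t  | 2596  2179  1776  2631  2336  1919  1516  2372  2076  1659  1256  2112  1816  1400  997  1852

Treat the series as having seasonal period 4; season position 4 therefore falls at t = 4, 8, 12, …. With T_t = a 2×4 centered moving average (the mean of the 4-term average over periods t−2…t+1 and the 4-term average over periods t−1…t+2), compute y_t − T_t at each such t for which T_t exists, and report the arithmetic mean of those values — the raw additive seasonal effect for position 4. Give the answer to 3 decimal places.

Season position 4 occurs at t = 4, 8, 12 (where T_t is defined).
t=4: T_4 = 2198.00000; y_4 − T_4 = 2631 − 2198.00000 = 433.00000
t=8: T_8 = 1938.25000; y_8 − T_8 = 2372 − 1938.25000 = 433.75000
t=12: T_12 = 1678.37500; y_12 − T_12 = 2112 − 1678.37500 = 433.62500
Mean deviation: (433.00000 + 433.75000 + 433.62500) / 3 = 433.458

433.458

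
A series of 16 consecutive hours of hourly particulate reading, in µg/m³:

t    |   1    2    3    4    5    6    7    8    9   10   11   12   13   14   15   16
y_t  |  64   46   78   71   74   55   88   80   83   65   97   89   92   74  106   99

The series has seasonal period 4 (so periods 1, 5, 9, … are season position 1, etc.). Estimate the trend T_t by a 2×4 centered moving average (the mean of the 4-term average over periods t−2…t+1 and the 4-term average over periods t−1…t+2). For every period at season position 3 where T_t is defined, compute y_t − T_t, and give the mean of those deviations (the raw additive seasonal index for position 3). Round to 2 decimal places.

12.33

Season position 3 occurs at t = 3, 7, 11 (where T_t is defined).
t=3: T_3 = 66.0000; y_3 − T_3 = 78 − 66.0000 = 12.0000
t=7: T_7 = 75.3750; y_7 − T_7 = 88 − 75.3750 = 12.6250
t=11: T_11 = 84.6250; y_11 − T_11 = 97 − 84.6250 = 12.3750
Mean deviation: (12.0000 + 12.6250 + 12.3750) / 3 = 12.33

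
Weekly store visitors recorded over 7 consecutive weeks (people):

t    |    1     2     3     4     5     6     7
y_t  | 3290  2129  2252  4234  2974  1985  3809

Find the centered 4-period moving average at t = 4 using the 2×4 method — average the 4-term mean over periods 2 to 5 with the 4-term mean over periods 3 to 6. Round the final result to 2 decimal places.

2879.25

Sum over 2–5: 2129 + 2252 + 4234 + 2974 = 11589
Sum over 3–6: 2252 + 4234 + 2974 + 1985 = 11445
CMA at t=4 = (11589 + 11445) / (2·4) = 23034 / 8 = 2879.25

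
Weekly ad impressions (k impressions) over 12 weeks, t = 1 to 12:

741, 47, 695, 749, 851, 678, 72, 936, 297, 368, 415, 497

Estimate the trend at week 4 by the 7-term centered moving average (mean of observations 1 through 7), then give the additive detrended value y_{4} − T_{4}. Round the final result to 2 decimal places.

201.43

Trend T_4 = (741 + 47 + 695 + 749 + 851 + 678 + 72) / 7 = 3833/7 = 547.5714
Detrended value: 749 − 547.5714 = 201.43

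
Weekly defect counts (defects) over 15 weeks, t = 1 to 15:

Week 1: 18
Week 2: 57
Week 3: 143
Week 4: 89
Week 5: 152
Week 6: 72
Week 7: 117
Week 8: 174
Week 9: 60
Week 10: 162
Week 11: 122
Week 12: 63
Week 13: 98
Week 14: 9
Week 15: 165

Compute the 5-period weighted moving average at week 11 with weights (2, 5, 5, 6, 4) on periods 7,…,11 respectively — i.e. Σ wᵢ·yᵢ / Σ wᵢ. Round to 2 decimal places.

130.18

Weighted sum: 2·117 + 5·174 + 5·60 + 6·162 + 4·122 = 234 + 870 + 300 + 972 + 488 = 2864
Weight total: 2 + 5 + 5 + 6 + 4 = 22
WMA = 2864 / 22 = 130.18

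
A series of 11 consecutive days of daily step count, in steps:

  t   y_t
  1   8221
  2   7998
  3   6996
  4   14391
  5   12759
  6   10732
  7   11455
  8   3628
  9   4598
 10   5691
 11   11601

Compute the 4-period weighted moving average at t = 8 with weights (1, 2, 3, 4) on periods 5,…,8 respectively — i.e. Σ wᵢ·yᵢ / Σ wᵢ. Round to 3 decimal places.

Weighted sum: 1·12759 + 2·10732 + 3·11455 + 4·3628 = 12759 + 21464 + 34365 + 14512 = 83100
Weight total: 1 + 2 + 3 + 4 = 10
WMA = 83100 / 10 = 8310.000

8310.000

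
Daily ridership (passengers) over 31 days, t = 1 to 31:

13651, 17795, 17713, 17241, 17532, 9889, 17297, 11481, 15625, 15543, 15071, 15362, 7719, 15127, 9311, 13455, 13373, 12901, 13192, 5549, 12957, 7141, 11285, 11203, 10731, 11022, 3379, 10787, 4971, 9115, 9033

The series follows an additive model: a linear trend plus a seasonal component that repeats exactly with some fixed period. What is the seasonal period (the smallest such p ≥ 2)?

7

First differences y_{t+1} − y_t: 4144, -82, -472, 291, -7643, 7408, -5816, 4144, -82, -472, 291, -7643, 7408, -5816, 4144, -82, …
The difference pattern repeats every 7 terms and not for any smaller step, so p = 7.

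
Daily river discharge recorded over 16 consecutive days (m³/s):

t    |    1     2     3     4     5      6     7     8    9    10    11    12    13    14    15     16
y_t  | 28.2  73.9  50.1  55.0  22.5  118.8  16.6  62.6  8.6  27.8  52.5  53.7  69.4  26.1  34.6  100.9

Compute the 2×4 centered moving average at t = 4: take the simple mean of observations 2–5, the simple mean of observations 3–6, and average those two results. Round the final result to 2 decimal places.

55.99

Sum over 2–5: 73.9 + 50.1 + 55.0 + 22.5 = 201.5
Sum over 3–6: 50.1 + 55.0 + 22.5 + 118.8 = 246.4
CMA at t=4 = (201.5 + 246.4) / (2·4) = 447.9 / 8 = 55.99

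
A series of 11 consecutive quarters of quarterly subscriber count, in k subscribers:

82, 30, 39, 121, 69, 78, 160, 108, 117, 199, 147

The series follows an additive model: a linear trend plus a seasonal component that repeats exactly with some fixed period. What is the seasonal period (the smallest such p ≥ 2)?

3

First differences y_{t+1} − y_t: -52, 9, 82, -52, 9, 82, -52, 9, …
The difference pattern repeats every 3 terms and not for any smaller step, so p = 3.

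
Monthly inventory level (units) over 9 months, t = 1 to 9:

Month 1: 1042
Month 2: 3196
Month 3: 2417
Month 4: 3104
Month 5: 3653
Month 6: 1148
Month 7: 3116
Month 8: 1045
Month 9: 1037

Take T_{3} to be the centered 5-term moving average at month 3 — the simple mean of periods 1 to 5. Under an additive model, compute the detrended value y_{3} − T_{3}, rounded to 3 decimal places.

Trend T_3 = (1042 + 3196 + 2417 + 3104 + 3653) / 5 = 13412/5 = 2682.40000
Detrended value: 2417 − 2682.40000 = -265.400

-265.400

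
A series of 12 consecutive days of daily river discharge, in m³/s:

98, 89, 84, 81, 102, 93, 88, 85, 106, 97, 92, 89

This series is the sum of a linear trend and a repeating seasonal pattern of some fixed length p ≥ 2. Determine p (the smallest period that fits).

First differences y_{t+1} − y_t: -9, -5, -3, 21, -9, -5, -3, 21, -9, -5, …
The difference pattern repeats every 4 terms and not for any smaller step, so p = 4.

4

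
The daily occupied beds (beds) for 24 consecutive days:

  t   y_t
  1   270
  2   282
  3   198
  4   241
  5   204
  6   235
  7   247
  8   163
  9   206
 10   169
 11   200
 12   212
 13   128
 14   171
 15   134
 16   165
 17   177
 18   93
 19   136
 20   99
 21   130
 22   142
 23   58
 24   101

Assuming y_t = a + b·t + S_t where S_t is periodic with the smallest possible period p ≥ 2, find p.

5

First differences y_{t+1} − y_t: 12, -84, 43, -37, 31, 12, -84, 43, -37, 31, 12, -84, …
The difference pattern repeats every 5 terms and not for any smaller step, so p = 5.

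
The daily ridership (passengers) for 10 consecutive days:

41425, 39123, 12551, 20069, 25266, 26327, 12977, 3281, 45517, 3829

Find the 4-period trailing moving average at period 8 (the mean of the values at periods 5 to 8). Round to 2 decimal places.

16962.75

Sum of periods 5–8: 25266 + 26327 + 12977 + 3281 = 67851
Divide by 4: 67851 / 4 = 16962.75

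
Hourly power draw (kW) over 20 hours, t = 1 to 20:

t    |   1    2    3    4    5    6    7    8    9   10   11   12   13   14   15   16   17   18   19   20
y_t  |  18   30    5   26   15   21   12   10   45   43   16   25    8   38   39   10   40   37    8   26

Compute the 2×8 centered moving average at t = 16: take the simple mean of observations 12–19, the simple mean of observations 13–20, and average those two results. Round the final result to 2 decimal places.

25.69

Sum over 12–19: 25 + 8 + 38 + 39 + 10 + 40 + 37 + 8 = 205
Sum over 13–20: 8 + 38 + 39 + 10 + 40 + 37 + 8 + 26 = 206
CMA at t=16 = (205 + 206) / (2·8) = 411 / 16 = 25.69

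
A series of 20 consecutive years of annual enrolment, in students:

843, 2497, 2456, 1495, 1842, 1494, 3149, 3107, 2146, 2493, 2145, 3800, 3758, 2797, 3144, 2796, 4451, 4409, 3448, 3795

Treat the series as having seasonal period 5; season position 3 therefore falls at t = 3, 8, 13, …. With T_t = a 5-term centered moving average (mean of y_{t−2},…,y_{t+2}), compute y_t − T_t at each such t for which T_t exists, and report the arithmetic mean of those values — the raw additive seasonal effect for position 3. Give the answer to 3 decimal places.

Season position 3 occurs at t = 3, 8, 13, 18 (where T_t is defined).
t=3: T_3 = 1826.60000; y_3 − T_3 = 2456 − 1826.60000 = 629.40000
t=8: T_8 = 2477.80000; y_8 − T_8 = 3107 − 2477.80000 = 629.20000
t=13: T_13 = 3128.80000; y_13 − T_13 = 3758 − 3128.80000 = 629.20000
t=18: T_18 = 3779.80000; y_18 − T_18 = 4409 − 3779.80000 = 629.20000
Mean deviation: (629.40000 + 629.20000 + 629.20000 + 629.20000) / 4 = 629.250

629.250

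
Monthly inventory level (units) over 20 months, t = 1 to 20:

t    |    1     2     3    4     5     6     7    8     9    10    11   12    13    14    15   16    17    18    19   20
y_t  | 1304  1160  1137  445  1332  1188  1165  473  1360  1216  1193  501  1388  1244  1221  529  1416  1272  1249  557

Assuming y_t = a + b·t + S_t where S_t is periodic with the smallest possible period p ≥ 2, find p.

First differences y_{t+1} − y_t: -144, -23, -692, 887, -144, -23, -692, 887, -144, -23, …
The difference pattern repeats every 4 terms and not for any smaller step, so p = 4.

4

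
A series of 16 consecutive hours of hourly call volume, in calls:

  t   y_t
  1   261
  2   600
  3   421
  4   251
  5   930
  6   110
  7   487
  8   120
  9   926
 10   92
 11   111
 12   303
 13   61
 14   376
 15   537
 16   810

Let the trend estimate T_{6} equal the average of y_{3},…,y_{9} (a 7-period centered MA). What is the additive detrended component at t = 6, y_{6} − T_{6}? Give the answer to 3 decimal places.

-353.571

Trend T_6 = (421 + 251 + 930 + 110 + 487 + 120 + 926) / 7 = 3245/7 = 463.57143
Detrended value: 110 − 463.57143 = -353.571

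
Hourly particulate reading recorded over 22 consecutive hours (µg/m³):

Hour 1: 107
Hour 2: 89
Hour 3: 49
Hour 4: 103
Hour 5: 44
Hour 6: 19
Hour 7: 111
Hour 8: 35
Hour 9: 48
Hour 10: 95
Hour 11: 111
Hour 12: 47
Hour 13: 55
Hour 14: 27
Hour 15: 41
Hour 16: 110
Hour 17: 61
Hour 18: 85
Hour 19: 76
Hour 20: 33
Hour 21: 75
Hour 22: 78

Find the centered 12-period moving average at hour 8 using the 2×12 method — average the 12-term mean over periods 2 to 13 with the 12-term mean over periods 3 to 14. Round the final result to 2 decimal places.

64.58

Sum over 2–13: 89 + 49 + 103 + 44 + 19 + 111 + 35 + 48 + 95 + 111 + 47 + 55 = 806
Sum over 3–14: 49 + 103 + 44 + 19 + 111 + 35 + 48 + 95 + 111 + 47 + 55 + 27 = 744
CMA at t=8 = (806 + 744) / (2·12) = 1550 / 24 = 64.58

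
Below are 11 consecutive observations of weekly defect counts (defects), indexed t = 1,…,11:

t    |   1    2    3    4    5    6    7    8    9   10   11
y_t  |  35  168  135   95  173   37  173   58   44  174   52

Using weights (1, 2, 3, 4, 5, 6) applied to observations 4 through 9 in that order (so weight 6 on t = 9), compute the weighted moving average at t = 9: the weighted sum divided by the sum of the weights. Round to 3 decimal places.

85.619

Weighted sum: 1·95 + 2·173 + 3·37 + 4·173 + 5·58 + 6·44 = 95 + 346 + 111 + 692 + 290 + 264 = 1798
Weight total: 1 + 2 + 3 + 4 + 5 + 6 = 21
WMA = 1798 / 21 = 85.619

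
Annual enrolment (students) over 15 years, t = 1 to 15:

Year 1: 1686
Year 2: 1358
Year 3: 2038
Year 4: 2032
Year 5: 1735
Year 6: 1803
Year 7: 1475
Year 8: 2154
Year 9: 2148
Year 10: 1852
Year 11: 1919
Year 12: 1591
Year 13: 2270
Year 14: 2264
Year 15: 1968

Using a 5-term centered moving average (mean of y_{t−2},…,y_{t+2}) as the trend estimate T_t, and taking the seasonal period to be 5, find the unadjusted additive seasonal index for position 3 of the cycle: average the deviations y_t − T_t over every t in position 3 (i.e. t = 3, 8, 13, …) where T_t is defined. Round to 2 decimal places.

267.80

Season position 3 occurs at t = 3, 8, 13 (where T_t is defined).
t=3: T_3 = 1769.8000; y_3 − T_3 = 2038 − 1769.8000 = 268.2000
t=8: T_8 = 1886.4000; y_8 − T_8 = 2154 − 1886.4000 = 267.6000
t=13: T_13 = 2002.4000; y_13 − T_13 = 2270 − 2002.4000 = 267.6000
Mean deviation: (268.2000 + 267.6000 + 267.6000) / 3 = 267.80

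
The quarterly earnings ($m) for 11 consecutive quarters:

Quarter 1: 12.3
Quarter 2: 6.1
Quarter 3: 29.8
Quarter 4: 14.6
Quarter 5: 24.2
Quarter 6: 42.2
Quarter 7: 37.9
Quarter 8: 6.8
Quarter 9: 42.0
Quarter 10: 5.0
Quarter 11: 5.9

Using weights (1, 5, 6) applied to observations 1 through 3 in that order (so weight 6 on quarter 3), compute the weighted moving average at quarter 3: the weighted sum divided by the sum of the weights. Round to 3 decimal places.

18.467

Weighted sum: 1·12.3 + 5·6.1 + 6·29.8 = 12.3 + 30.5 + 178.8 = 221.6
Weight total: 1 + 5 + 6 = 12
WMA = 221.6 / 12 = 18.467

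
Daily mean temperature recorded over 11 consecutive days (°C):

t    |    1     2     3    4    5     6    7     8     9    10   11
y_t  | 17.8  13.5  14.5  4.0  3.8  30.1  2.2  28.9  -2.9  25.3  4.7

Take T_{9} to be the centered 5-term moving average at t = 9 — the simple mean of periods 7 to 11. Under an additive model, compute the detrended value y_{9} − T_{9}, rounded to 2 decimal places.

-14.54

Trend T_9 = (2.2 + 28.9 + (-2.9) + 25.3 + 4.7) / 5 = 58.2/5 = 11.6400
Detrended value: -2.9 − 11.6400 = -14.54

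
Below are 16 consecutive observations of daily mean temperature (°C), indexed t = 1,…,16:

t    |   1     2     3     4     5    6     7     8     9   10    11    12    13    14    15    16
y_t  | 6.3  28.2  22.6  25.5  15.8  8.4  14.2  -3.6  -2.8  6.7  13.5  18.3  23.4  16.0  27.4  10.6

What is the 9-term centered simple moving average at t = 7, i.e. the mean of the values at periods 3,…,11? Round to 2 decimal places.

11.14

Sum of periods 3–11: 22.6 + 25.5 + 15.8 + 8.4 + 14.2 + (-3.6) + (-2.8) + 6.7 + 13.5 = 100.3
Divide by 9: 100.3 / 9 = 11.14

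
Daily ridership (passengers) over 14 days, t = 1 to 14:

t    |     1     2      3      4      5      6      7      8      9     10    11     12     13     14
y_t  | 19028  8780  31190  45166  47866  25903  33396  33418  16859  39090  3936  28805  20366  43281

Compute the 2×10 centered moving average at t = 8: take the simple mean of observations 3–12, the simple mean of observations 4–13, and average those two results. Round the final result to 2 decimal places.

Sum over 3–12: 31190 + 45166 + 47866 + 25903 + 33396 + 33418 + 16859 + 39090 + 3936 + 28805 = 305629
Sum over 4–13: 45166 + 47866 + 25903 + 33396 + 33418 + 16859 + 39090 + 3936 + 28805 + 20366 = 294805
CMA at t=8 = (305629 + 294805) / (2·10) = 600434 / 20 = 30021.70

30021.70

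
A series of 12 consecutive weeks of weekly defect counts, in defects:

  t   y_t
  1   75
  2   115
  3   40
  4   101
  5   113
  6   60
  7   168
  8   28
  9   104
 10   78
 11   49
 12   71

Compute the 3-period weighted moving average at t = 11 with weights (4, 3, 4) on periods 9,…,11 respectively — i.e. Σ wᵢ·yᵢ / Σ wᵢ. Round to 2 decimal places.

76.91

Weighted sum: 4·104 + 3·78 + 4·49 = 416 + 234 + 196 = 846
Weight total: 4 + 3 + 4 = 11
WMA = 846 / 11 = 76.91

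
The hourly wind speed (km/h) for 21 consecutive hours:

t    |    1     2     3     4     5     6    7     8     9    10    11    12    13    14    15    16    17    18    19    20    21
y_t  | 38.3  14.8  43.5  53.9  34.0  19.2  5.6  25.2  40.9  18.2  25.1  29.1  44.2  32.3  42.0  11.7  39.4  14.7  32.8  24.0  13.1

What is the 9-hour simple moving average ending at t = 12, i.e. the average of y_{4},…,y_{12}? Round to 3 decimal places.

27.911

Sum of periods 4–12: 53.9 + 34.0 + 19.2 + 5.6 + 25.2 + 40.9 + 18.2 + 25.1 + 29.1 = 251.2
Divide by 9: 251.2 / 9 = 27.911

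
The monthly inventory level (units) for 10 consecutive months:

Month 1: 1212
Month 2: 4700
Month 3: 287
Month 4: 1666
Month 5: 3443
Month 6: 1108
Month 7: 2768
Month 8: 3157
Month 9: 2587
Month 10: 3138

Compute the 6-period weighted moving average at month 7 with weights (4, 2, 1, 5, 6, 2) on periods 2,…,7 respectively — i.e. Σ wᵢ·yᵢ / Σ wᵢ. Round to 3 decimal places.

Weighted sum: 4·4700 + 2·287 + 1·1666 + 5·3443 + 6·1108 + 2·2768 = 18800 + 574 + 1666 + 17215 + 6648 + 5536 = 50439
Weight total: 4 + 2 + 1 + 5 + 6 + 2 = 20
WMA = 50439 / 20 = 2521.950

2521.950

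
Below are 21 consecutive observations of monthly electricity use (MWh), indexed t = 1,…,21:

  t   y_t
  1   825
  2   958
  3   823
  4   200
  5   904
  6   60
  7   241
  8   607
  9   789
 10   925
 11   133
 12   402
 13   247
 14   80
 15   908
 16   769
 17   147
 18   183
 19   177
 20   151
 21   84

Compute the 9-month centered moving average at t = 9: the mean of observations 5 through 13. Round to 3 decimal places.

Sum of periods 5–13: 904 + 60 + 241 + 607 + 789 + 925 + 133 + 402 + 247 = 4308
Divide by 9: 4308 / 9 = 478.667

478.667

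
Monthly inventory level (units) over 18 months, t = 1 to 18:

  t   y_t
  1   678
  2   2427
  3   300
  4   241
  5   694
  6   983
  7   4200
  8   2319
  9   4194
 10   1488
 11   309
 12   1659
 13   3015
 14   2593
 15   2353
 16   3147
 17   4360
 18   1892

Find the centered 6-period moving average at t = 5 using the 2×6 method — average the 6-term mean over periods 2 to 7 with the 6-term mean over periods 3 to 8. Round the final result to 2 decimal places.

Sum over 2–7: 2427 + 300 + 241 + 694 + 983 + 4200 = 8845
Sum over 3–8: 300 + 241 + 694 + 983 + 4200 + 2319 = 8737
CMA at t=5 = (8845 + 8737) / (2·6) = 17582 / 12 = 1465.17

1465.17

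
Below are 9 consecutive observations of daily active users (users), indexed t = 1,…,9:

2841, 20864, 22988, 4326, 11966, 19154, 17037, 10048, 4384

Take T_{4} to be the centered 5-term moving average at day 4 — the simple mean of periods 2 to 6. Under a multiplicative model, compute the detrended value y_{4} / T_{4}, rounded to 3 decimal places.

Trend T_4 = (20864 + 22988 + 4326 + 11966 + 19154) / 5 = 79298/5 = 15859.60000
Ratio to trend: 4326 / 15859.60000 = 0.273

0.273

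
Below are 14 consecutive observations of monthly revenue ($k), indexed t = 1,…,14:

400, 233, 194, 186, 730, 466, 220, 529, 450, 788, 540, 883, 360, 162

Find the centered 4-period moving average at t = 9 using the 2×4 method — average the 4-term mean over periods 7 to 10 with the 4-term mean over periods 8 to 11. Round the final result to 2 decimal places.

536.75

Sum over 7–10: 220 + 529 + 450 + 788 = 1987
Sum over 8–11: 529 + 450 + 788 + 540 = 2307
CMA at t=9 = (1987 + 2307) / (2·4) = 4294 / 8 = 536.75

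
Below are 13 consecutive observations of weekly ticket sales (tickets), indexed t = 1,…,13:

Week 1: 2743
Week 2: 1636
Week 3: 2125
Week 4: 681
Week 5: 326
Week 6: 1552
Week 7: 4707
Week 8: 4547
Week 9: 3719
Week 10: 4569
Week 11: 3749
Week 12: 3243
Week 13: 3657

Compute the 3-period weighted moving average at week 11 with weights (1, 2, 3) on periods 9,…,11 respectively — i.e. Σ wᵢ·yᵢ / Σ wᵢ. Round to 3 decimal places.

4017.333

Weighted sum: 1·3719 + 2·4569 + 3·3749 = 3719 + 9138 + 11247 = 24104
Weight total: 1 + 2 + 3 = 6
WMA = 24104 / 6 = 4017.333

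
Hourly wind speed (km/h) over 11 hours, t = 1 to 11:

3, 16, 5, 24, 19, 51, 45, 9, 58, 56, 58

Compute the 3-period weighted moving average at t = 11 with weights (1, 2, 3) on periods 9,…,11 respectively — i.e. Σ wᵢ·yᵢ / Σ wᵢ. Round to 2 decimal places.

Weighted sum: 1·58 + 2·56 + 3·58 = 58 + 112 + 174 = 344
Weight total: 1 + 2 + 3 = 6
WMA = 344 / 6 = 57.33

57.33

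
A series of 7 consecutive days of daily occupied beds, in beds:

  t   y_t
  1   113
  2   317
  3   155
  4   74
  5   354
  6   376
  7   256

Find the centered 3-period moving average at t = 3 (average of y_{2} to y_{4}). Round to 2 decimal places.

182.00

Sum of periods 2–4: 317 + 155 + 74 = 546
Divide by 3: 546 / 3 = 182.00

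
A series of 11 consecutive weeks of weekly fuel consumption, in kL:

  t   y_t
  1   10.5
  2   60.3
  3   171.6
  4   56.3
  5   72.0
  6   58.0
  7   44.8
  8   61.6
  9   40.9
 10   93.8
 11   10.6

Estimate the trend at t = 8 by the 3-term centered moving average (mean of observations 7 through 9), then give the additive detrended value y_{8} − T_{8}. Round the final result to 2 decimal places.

12.50

Trend T_8 = (44.8 + 61.6 + 40.9) / 3 = 147.3/3 = 49.1000
Detrended value: 61.6 − 49.1000 = 12.50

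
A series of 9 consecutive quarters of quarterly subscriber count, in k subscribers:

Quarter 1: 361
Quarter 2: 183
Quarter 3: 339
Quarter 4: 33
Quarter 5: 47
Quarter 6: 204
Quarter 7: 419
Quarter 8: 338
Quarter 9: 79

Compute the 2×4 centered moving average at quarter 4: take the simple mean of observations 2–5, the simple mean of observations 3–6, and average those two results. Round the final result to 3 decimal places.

Sum over 2–5: 183 + 339 + 33 + 47 = 602
Sum over 3–6: 339 + 33 + 47 + 204 = 623
CMA at t=4 = (602 + 623) / (2·4) = 1225 / 8 = 153.125

153.125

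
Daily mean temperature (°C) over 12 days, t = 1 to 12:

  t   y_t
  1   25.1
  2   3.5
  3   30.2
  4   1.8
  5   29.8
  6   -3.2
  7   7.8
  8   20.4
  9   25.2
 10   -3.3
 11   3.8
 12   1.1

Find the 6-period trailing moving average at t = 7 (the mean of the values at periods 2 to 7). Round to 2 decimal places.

11.65

Sum of periods 2–7: 3.5 + 30.2 + 1.8 + 29.8 + (-3.2) + 7.8 = 69.9
Divide by 6: 69.9 / 6 = 11.65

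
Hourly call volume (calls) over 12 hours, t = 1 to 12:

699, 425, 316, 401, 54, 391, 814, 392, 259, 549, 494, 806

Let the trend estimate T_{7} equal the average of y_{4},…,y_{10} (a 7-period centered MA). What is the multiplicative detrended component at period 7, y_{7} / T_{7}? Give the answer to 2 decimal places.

Trend T_7 = (401 + 54 + 391 + 814 + 392 + 259 + 549) / 7 = 2860/7 = 408.5714
Ratio to trend: 814 / 408.5714 = 1.99

1.99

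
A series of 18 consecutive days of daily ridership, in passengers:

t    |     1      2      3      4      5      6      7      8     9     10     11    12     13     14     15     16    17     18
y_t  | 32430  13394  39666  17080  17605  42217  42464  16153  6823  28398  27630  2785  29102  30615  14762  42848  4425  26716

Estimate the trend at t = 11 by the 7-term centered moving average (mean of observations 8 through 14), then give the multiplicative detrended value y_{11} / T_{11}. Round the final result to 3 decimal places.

1.367

Trend T_11 = (16153 + 6823 + 28398 + 27630 + 2785 + 29102 + 30615) / 7 = 141506/7 = 20215.14286
Ratio to trend: 27630 / 20215.14286 = 1.367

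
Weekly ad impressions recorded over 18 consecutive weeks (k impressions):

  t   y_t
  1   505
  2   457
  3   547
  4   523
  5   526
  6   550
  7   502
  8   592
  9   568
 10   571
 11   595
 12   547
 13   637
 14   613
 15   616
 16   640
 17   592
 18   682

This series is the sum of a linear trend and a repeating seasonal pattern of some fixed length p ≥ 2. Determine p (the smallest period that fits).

First differences y_{t+1} − y_t: -48, 90, -24, 3, 24, -48, 90, -24, 3, 24, -48, 90, …
The difference pattern repeats every 5 terms and not for any smaller step, so p = 5.

5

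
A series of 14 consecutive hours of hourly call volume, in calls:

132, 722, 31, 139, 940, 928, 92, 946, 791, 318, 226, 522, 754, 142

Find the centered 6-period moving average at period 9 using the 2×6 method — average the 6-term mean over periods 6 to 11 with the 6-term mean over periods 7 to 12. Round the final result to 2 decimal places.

Sum over 6–11: 928 + 92 + 946 + 791 + 318 + 226 = 3301
Sum over 7–12: 92 + 946 + 791 + 318 + 226 + 522 = 2895
CMA at t=9 = (3301 + 2895) / (2·6) = 6196 / 12 = 516.33

516.33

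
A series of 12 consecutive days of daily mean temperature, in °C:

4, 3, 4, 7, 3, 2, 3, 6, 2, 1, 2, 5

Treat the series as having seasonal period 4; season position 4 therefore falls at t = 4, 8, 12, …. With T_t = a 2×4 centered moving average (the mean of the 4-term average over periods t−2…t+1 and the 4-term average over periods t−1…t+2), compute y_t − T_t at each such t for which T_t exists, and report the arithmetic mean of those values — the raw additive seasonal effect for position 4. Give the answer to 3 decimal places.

Season position 4 occurs at t = 4, 8 (where T_t is defined).
t=4: T_4 = 4.12500; y_4 − T_4 = 7 − 4.12500 = 2.87500
t=8: T_8 = 3.12500; y_8 − T_8 = 6 − 3.12500 = 2.87500
Mean deviation: (2.87500 + 2.87500) / 2 = 2.875

2.875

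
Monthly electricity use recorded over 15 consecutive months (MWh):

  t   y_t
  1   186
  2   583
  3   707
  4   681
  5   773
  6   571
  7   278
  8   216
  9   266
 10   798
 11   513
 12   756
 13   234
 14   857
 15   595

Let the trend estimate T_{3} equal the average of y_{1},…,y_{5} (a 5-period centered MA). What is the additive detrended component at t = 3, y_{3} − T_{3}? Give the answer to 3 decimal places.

Trend T_3 = (186 + 583 + 707 + 681 + 773) / 5 = 2930/5 = 586.00000
Detrended value: 707 − 586.00000 = 121.000

121.000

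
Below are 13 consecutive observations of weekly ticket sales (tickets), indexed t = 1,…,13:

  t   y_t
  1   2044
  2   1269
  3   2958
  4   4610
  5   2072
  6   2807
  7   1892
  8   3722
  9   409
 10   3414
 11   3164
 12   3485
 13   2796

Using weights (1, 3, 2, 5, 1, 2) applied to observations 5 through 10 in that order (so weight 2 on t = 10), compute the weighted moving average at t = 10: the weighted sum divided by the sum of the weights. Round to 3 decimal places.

2866.000

Weighted sum: 1·2072 + 3·2807 + 2·1892 + 5·3722 + 1·409 + 2·3414 = 2072 + 8421 + 3784 + 18610 + 409 + 6828 = 40124
Weight total: 1 + 3 + 2 + 5 + 1 + 2 = 14
WMA = 40124 / 14 = 2866.000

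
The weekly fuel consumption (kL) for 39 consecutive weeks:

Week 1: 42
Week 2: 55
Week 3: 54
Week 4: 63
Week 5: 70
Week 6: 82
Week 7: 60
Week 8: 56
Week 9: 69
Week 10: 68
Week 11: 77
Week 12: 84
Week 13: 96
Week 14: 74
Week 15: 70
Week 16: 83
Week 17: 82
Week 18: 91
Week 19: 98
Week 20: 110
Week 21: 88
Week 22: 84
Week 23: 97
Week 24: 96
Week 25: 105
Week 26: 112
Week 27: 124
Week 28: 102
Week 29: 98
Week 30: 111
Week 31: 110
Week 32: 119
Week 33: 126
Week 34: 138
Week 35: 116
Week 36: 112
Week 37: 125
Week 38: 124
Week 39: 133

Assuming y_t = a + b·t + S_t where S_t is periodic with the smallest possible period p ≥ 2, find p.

7

First differences y_{t+1} − y_t: 13, -1, 9, 7, 12, -22, -4, 13, -1, 9, 7, 12, -22, -4, 13, -1, …
The difference pattern repeats every 7 terms and not for any smaller step, so p = 7.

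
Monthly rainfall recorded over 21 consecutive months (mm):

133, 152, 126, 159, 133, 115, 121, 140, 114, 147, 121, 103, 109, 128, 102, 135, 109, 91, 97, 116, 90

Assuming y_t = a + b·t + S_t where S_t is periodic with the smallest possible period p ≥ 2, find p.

6

First differences y_{t+1} − y_t: 19, -26, 33, -26, -18, 6, 19, -26, 33, -26, -18, 6, 19, -26, …
The difference pattern repeats every 6 terms and not for any smaller step, so p = 6.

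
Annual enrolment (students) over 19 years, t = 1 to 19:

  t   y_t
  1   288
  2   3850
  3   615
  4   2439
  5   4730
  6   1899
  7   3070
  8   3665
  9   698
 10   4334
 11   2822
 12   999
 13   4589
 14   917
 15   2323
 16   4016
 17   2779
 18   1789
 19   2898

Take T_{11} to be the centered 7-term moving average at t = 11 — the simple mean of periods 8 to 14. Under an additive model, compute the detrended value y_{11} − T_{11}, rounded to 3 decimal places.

Trend T_11 = (3665 + 698 + 4334 + 2822 + 999 + 4589 + 917) / 7 = 18024/7 = 2574.85714
Detrended value: 2822 − 2574.85714 = 247.143

247.143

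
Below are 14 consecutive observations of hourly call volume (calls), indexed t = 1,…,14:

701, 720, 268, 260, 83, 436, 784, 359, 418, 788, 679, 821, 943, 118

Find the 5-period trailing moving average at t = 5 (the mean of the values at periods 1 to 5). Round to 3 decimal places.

Sum of periods 1–5: 701 + 720 + 268 + 260 + 83 = 2032
Divide by 5: 2032 / 5 = 406.400

406.400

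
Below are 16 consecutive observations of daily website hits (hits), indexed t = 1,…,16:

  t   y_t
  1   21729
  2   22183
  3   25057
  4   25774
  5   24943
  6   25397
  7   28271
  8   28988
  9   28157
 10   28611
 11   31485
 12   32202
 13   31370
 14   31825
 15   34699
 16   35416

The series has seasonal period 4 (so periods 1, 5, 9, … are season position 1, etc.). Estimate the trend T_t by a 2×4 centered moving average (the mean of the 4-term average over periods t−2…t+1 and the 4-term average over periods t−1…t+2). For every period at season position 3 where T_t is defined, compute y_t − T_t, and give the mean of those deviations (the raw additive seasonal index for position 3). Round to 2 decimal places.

969.54

Season position 3 occurs at t = 3, 7, 11 (where T_t is defined).
t=3: T_3 = 24087.5000; y_3 − T_3 = 25057 − 24087.5000 = 969.5000
t=7: T_7 = 27301.5000; y_7 − T_7 = 28271 − 27301.5000 = 969.5000
t=11: T_11 = 30515.3750; y_11 − T_11 = 31485 − 30515.3750 = 969.6250
Mean deviation: (969.5000 + 969.5000 + 969.6250) / 3 = 969.54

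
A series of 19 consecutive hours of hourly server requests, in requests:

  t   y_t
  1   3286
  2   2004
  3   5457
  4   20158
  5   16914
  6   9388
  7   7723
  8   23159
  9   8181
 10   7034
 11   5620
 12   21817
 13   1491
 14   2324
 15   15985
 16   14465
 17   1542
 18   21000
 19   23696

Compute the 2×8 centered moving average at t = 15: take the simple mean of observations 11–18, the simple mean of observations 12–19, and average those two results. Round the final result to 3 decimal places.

11660.250

Sum over 11–18: 5620 + 21817 + 1491 + 2324 + 15985 + 14465 + 1542 + 21000 = 84244
Sum over 12–19: 21817 + 1491 + 2324 + 15985 + 14465 + 1542 + 21000 + 23696 = 102320
CMA at t=15 = (84244 + 102320) / (2·8) = 186564 / 16 = 11660.250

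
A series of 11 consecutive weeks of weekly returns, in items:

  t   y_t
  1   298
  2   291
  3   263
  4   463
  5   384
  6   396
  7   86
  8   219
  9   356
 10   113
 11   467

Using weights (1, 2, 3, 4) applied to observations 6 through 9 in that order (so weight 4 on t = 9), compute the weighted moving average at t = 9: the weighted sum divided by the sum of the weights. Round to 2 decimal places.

264.90

Weighted sum: 1·396 + 2·86 + 3·219 + 4·356 = 396 + 172 + 657 + 1424 = 2649
Weight total: 1 + 2 + 3 + 4 = 10
WMA = 2649 / 10 = 264.90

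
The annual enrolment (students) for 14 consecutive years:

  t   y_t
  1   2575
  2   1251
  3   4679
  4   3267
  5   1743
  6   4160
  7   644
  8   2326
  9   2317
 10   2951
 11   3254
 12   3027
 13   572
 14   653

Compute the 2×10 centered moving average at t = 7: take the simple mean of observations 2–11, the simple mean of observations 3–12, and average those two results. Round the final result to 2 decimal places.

Sum over 2–11: 1251 + 4679 + 3267 + 1743 + 4160 + 644 + 2326 + 2317 + 2951 + 3254 = 26592
Sum over 3–12: 4679 + 3267 + 1743 + 4160 + 644 + 2326 + 2317 + 2951 + 3254 + 3027 = 28368
CMA at t=7 = (26592 + 28368) / (2·10) = 54960 / 20 = 2748.00

2748.00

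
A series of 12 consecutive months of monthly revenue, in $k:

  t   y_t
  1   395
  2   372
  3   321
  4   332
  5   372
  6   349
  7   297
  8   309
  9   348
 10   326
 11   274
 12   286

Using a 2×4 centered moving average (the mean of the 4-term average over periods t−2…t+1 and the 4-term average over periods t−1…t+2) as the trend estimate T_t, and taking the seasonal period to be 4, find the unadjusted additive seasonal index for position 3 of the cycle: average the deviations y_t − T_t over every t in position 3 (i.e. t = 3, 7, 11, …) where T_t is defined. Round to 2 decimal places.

-31.44

Season position 3 occurs at t = 3, 7 (where T_t is defined).
t=3: T_3 = 352.1250; y_3 − T_3 = 321 − 352.1250 = -31.1250
t=7: T_7 = 328.7500; y_7 − T_7 = 297 − 328.7500 = -31.7500
Mean deviation: (-31.1250 + -31.7500) / 2 = -31.44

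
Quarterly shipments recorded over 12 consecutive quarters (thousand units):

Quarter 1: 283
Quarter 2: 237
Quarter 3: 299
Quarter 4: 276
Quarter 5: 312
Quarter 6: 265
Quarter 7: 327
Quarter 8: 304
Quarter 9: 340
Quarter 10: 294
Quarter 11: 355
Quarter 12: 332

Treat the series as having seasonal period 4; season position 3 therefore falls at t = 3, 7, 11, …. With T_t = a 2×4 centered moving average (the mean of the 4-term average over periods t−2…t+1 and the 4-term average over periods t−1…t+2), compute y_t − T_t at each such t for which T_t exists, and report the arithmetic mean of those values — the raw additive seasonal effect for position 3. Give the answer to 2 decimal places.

21.56

Season position 3 occurs at t = 3, 7 (where T_t is defined).
t=3: T_3 = 277.3750; y_3 − T_3 = 299 − 277.3750 = 21.6250
t=7: T_7 = 305.5000; y_7 − T_7 = 327 − 305.5000 = 21.5000
Mean deviation: (21.6250 + 21.5000) / 2 = 21.56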